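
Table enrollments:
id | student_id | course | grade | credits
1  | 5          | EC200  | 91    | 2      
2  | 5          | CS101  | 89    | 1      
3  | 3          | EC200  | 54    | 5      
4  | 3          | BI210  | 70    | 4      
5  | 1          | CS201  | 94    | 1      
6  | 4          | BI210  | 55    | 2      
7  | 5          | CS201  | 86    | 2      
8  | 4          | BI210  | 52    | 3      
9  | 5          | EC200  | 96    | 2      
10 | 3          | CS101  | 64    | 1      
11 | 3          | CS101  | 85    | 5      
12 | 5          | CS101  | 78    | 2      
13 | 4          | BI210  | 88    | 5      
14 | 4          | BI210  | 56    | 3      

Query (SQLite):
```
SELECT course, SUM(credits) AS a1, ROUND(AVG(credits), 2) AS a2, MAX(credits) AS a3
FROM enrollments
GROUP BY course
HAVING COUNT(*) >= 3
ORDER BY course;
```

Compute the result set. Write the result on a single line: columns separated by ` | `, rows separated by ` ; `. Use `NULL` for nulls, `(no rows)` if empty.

Group enrollments by course.
Per group compute: SUM(credits), ROUND(AVG(credits), 2), MAX(credits).
HAVING: drop groups with fewer than 3 rows.
  BI210: ids {4, 6, 8, 13, 14} → SUM(credits)=17, ROUND(AVG(credits), 2)=3.4, MAX(credits)=5
  CS101: ids {2, 10, 11, 12} → SUM(credits)=9, ROUND(AVG(credits), 2)=2.25, MAX(credits)=5
  CS201: ids {5, 7} → SUM(credits)=3, ROUND(AVG(credits), 2)=1.5, MAX(credits)=2
  EC200: ids {1, 3, 9} → SUM(credits)=9, ROUND(AVG(credits), 2)=3, MAX(credits)=5

BI210 | 17 | 3.4 | 5 ; CS101 | 9 | 2.25 | 5 ; EC200 | 9 | 3 | 5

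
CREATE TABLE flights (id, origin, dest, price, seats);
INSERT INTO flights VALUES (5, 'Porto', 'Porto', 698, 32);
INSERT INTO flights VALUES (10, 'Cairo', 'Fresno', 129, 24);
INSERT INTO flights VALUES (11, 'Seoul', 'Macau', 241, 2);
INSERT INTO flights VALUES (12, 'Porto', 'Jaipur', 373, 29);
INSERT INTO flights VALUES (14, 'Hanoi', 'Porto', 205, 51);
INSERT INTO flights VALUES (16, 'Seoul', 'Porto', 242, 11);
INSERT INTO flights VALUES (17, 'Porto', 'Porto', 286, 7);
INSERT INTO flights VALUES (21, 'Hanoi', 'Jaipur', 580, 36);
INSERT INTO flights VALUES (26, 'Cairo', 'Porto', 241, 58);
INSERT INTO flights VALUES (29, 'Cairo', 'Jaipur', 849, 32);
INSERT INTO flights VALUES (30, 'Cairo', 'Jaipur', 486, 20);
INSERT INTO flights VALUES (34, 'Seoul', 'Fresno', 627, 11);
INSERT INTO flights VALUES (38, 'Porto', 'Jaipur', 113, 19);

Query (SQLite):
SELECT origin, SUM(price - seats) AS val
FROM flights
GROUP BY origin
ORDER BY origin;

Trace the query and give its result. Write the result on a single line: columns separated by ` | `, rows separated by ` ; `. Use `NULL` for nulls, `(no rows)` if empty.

Cairo | 1571 ; Hanoi | 698 ; Porto | 1383 ; Seoul | 1086

For each row compute price - seats.
Group by origin; take SUM of the expression per group.
  Cairo: ids {10, 26, 29, 30} → SUM(price - seats)=1571
  Hanoi: ids {14, 21} → SUM(price - seats)=698
  Porto: ids {5, 12, 17, 38} → SUM(price - seats)=1383
  Seoul: ids {11, 16, 34} → SUM(price - seats)=1086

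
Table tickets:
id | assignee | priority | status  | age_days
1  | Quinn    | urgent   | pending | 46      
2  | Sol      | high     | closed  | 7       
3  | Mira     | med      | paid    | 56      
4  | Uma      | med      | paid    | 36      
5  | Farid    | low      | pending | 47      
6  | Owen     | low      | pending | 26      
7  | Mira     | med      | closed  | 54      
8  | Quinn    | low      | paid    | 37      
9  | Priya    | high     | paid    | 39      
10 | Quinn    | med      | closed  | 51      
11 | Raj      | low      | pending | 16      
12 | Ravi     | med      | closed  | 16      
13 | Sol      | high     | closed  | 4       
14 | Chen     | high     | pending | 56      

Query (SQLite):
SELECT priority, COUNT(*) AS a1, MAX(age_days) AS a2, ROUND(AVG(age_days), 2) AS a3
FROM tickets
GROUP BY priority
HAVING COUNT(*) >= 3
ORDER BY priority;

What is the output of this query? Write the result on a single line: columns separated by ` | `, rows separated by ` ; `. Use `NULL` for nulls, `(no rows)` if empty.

high | 4 | 56 | 26.5 ; low | 4 | 47 | 31.5 ; med | 5 | 56 | 42.6

Group tickets by priority.
Per group compute: COUNT(*), MAX(age_days), ROUND(AVG(age_days), 2).
HAVING: drop groups with fewer than 3 rows.
  high: ids {2, 9, 13, 14} → COUNT(*)=4, MAX(age_days)=56, ROUND(AVG(age_days), 2)=26.5
  low: ids {5, 6, 8, 11} → COUNT(*)=4, MAX(age_days)=47, ROUND(AVG(age_days), 2)=31.5
  med: ids {3, 4, 7, 10, 12} → COUNT(*)=5, MAX(age_days)=56, ROUND(AVG(age_days), 2)=42.6
  urgent: ids {1} → COUNT(*)=1, MAX(age_days)=46, ROUND(AVG(age_days), 2)=46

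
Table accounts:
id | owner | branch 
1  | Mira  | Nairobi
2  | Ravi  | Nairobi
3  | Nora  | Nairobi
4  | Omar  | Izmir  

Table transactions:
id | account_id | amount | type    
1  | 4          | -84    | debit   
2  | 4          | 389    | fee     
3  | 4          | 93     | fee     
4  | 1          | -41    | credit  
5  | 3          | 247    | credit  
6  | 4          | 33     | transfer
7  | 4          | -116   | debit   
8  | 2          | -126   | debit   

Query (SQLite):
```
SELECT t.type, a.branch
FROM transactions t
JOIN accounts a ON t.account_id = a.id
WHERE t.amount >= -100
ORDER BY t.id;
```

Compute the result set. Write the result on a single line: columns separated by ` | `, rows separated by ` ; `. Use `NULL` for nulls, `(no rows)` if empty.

debit | Izmir ; fee | Izmir ; fee | Izmir ; credit | Nairobi ; credit | Nairobi ; transfer | Izmir

Each transactions row matches the accounts row where account_id = accounts.id.
Then keep rows with t.amount >= -100.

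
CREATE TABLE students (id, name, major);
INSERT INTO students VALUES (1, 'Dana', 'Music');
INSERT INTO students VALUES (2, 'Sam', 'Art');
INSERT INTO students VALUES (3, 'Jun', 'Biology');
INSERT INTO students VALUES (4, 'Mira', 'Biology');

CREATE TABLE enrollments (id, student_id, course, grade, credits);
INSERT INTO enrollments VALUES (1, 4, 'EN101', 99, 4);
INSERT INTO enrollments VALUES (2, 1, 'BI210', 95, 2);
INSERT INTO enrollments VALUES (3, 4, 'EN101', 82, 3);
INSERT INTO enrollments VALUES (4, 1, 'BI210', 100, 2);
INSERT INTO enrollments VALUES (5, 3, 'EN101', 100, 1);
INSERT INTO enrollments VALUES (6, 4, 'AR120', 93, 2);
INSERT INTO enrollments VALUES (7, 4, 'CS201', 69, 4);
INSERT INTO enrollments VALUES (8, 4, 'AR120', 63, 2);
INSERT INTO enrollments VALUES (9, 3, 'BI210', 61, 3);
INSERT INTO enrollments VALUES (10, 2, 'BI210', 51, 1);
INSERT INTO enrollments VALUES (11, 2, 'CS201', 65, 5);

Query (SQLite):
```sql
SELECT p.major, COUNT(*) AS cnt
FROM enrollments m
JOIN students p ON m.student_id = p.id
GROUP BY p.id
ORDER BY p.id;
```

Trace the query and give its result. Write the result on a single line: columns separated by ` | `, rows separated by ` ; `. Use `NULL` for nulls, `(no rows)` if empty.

Music | 2 ; Art | 2 ; Biology | 2 ; Biology | 5

Join each enrollments row to its students via student_id.
Group joined rows by students.id; compute COUNT(*) per group.
  1: ids {2, 4} → COUNT(*)=2
  2: ids {10, 11} → COUNT(*)=2
  3: ids {5, 9} → COUNT(*)=2
  4: ids {1, 3, 6, 7, 8} → COUNT(*)=5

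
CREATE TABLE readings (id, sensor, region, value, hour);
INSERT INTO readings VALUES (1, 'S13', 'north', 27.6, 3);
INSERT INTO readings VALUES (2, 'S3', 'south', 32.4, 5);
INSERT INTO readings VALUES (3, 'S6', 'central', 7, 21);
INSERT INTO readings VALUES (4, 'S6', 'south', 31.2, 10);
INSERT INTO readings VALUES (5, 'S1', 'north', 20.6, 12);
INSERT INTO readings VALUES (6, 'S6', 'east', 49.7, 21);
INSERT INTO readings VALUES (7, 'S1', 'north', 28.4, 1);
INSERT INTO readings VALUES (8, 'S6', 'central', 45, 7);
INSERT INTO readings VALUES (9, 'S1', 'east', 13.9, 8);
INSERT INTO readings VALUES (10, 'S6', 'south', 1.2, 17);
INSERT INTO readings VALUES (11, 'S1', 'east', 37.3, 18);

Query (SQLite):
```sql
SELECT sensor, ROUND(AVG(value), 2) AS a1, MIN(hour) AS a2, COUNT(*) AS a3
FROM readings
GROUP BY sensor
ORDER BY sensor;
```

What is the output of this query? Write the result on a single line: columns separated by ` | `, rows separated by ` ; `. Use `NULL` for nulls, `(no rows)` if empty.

S1 | 25.05 | 1 | 4 ; S13 | 27.6 | 3 | 1 ; S3 | 32.4 | 5 | 1 ; S6 | 26.82 | 7 | 5

Group readings by sensor.
Per group compute: ROUND(AVG(value), 2), MIN(hour), COUNT(*).
  S1: ids {5, 7, 9, 11} → ROUND(AVG(value), 2)=25.05, MIN(hour)=1, COUNT(*)=4
  S13: ids {1} → ROUND(AVG(value), 2)=27.6, MIN(hour)=3, COUNT(*)=1
  S3: ids {2} → ROUND(AVG(value), 2)=32.4, MIN(hour)=5, COUNT(*)=1
  S6: ids {3, 4, 6, 8, 10} → ROUND(AVG(value), 2)=26.82, MIN(hour)=7, COUNT(*)=5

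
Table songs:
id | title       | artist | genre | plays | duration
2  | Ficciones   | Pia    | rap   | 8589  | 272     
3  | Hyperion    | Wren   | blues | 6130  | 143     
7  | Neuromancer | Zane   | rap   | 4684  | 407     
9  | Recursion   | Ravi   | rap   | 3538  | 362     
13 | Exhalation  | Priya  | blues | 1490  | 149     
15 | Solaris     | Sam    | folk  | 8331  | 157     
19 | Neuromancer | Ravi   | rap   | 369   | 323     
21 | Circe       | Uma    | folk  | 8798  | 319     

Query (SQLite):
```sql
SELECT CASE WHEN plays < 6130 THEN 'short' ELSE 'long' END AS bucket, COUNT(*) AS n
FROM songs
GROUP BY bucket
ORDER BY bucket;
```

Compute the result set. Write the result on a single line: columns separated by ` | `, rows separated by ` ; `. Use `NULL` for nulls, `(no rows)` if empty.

Bucket rows by plays < 6130 → 'short' else 'long'; count each bucket.

long | 4 ; short | 4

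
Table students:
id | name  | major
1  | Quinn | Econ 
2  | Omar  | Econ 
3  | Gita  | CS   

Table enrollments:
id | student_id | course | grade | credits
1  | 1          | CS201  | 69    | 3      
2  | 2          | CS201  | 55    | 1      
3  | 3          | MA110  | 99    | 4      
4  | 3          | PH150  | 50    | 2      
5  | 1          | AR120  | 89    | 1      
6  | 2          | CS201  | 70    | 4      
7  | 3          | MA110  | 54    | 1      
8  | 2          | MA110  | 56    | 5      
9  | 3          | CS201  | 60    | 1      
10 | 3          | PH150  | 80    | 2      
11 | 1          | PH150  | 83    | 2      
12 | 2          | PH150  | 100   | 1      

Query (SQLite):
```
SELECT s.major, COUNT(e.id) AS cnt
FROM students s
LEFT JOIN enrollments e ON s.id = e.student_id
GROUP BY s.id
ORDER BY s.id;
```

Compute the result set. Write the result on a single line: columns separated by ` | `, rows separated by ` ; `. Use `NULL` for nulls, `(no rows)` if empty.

Econ | 3 ; Econ | 4 ; CS | 5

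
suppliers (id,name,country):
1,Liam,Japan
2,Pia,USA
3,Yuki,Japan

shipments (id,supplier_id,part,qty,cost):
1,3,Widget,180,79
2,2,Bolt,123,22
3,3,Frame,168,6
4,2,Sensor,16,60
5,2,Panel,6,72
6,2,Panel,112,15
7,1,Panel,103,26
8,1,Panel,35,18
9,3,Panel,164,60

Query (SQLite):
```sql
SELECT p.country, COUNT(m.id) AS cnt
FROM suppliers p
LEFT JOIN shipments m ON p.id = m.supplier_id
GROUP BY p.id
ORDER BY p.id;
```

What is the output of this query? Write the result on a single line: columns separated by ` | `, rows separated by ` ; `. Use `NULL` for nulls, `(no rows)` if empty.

Japan | 2 ; USA | 4 ; Japan | 3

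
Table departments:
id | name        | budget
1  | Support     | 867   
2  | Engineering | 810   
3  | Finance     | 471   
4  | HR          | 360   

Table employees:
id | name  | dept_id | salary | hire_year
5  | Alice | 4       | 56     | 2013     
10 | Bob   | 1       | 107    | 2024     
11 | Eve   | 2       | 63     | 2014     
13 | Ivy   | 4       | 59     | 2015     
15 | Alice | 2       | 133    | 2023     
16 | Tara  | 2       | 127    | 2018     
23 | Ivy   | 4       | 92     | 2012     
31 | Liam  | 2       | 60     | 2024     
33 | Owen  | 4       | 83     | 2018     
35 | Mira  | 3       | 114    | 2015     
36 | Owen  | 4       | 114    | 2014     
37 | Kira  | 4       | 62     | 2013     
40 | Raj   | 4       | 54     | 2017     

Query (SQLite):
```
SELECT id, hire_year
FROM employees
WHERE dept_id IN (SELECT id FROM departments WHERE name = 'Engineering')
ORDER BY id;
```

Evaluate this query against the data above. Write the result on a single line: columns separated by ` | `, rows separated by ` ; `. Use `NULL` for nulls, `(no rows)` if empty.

Inner query: departments.id where name = 'Engineering'.
Outer: keep employees rows whose dept_id is in that set.
Inner query → {2}

11 | 2014 ; 15 | 2023 ; 16 | 2018 ; 31 | 2024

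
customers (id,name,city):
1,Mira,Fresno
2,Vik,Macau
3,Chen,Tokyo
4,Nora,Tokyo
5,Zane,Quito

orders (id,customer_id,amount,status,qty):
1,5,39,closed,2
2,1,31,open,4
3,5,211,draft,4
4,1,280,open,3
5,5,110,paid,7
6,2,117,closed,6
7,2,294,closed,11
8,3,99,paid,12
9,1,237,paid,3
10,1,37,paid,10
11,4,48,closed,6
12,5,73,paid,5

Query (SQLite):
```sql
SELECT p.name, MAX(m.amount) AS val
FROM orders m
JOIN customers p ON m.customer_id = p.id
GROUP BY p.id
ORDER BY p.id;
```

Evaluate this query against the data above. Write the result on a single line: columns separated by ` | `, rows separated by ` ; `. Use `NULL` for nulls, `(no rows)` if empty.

Join each orders row to its customers via customer_id.
Group joined rows by customers.id; compute MAX(m.amount) per group.
  1: ids {2, 4, 9, 10} → MAX(m.amount)=280
  2: ids {6, 7} → MAX(m.amount)=294
  3: ids {8} → MAX(m.amount)=99
  4: ids {11} → MAX(m.amount)=48
  5: ids {1, 3, 5, 12} → MAX(m.amount)=211

Mira | 280 ; Vik | 294 ; Chen | 99 ; Nora | 48 ; Zane | 211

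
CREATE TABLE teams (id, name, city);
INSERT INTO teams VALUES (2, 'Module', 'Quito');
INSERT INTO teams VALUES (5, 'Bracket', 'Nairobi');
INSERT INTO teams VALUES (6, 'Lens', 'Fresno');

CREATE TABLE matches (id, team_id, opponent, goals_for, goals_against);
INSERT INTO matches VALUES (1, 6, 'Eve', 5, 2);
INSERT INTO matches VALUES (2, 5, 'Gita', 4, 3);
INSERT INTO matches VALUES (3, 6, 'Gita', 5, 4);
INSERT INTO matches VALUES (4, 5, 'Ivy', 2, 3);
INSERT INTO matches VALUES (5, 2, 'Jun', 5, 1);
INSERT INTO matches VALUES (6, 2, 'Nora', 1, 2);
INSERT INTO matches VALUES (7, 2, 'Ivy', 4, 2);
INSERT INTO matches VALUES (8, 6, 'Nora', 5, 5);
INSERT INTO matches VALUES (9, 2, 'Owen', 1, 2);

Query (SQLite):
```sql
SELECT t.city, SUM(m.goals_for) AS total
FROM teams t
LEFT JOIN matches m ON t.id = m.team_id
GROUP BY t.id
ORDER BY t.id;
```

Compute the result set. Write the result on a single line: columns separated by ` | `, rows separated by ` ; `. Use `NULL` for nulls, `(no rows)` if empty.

Quito | 11 ; Nairobi | 6 ; Fresno | 15

LEFT JOIN keeps every teams row; unmatched ones get NULL for matches columns.
Group by teams.id and compute SUM(m.goals_for). SUM over an all-NULL group is NULL.
  2: ids {5, 6, 7, 9} → SUM(m.goals_for)=11
  5: ids {2, 4} → SUM(m.goals_for)=6
  6: ids {1, 3, 8} → SUM(m.goals_for)=15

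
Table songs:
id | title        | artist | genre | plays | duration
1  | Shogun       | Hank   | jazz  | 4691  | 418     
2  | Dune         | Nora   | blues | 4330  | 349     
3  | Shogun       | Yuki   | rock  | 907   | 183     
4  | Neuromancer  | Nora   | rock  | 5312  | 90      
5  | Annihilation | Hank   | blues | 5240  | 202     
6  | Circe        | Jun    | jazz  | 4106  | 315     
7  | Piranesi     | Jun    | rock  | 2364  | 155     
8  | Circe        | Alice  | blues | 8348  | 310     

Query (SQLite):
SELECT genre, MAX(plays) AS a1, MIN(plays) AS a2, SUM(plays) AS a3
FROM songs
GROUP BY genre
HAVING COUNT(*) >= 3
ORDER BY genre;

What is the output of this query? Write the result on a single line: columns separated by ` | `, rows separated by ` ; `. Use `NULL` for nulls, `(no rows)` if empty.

Group songs by genre.
Per group compute: MAX(plays), MIN(plays), SUM(plays).
HAVING: drop groups with fewer than 3 rows.
  blues: ids {2, 5, 8} → MAX(plays)=8348, MIN(plays)=4330, SUM(plays)=17918
  jazz: ids {1, 6} → MAX(plays)=4691, MIN(plays)=4106, SUM(plays)=8797
  rock: ids {3, 4, 7} → MAX(plays)=5312, MIN(plays)=907, SUM(plays)=8583

blues | 8348 | 4330 | 17918 ; rock | 5312 | 907 | 8583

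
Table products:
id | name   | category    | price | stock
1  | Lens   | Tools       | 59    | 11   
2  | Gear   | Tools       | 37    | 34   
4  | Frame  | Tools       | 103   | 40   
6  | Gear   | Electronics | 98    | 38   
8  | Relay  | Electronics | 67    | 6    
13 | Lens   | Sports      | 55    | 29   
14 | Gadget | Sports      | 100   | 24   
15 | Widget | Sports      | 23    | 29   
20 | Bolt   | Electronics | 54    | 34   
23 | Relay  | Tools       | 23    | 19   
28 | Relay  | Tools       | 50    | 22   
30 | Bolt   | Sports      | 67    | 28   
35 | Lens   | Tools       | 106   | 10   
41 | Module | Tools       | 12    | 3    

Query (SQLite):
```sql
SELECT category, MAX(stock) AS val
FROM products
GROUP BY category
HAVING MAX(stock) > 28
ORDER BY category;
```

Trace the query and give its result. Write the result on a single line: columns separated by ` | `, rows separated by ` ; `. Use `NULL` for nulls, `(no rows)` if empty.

Partition products by category; compute MAX(stock) within each group.
HAVING: keep groups where MAX(stock) > 28.
  Electronics: ids {6, 8, 20} → MAX(stock)=38
  Sports: ids {13, 14, 15, 30} → MAX(stock)=29
  Tools: ids {1, 2, 4, 23, 28, 35, 41} → MAX(stock)=40

Electronics | 38 ; Sports | 29 ; Tools | 40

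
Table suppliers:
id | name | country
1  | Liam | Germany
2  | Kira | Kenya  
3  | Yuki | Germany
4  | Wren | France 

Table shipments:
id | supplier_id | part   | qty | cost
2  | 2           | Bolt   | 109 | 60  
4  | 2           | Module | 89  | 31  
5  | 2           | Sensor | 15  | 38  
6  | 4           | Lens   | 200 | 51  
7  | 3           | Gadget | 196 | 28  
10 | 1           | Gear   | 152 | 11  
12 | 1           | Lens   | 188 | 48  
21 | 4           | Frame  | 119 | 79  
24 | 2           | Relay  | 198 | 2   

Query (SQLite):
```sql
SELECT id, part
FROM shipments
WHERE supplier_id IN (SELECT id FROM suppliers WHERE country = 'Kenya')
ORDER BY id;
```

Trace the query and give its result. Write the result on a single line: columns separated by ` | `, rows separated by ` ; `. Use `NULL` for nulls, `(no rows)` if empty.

Inner query: suppliers.id where country = 'Kenya'.
Outer: keep shipments rows whose supplier_id is in that set.
Inner query → {2}

2 | Bolt ; 4 | Module ; 5 | Sensor ; 24 | Relay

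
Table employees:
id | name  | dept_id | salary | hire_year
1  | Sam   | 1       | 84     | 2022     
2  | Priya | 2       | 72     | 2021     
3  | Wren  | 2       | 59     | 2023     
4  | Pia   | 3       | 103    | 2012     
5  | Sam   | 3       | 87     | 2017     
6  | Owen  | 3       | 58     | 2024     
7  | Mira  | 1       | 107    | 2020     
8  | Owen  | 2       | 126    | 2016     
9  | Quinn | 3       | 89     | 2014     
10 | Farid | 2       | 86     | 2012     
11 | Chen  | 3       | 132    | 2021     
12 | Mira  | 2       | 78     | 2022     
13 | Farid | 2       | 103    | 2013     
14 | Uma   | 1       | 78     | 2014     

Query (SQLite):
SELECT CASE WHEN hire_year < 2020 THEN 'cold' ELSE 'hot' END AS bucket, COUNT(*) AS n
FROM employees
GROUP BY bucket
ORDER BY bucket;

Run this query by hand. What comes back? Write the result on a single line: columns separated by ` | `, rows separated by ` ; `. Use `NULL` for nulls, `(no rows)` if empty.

Bucket rows by hire_year < 2020 → 'cold' else 'hot'; count each bucket.

cold | 7 ; hot | 7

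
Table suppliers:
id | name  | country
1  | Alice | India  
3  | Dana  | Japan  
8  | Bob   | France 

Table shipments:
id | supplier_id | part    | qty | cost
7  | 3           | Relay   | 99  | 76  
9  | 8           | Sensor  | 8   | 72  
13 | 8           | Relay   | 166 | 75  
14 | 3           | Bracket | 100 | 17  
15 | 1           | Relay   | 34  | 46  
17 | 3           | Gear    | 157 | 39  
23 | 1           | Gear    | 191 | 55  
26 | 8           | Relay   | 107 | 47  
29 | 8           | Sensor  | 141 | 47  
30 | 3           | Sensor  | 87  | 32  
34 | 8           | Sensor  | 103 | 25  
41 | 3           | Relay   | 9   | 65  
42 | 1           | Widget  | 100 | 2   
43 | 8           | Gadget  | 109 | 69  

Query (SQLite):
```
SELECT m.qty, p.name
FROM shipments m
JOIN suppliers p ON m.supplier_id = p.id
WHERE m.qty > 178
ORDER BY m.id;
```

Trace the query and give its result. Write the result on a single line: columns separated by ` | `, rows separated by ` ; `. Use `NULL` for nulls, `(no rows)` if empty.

Each shipments row matches the suppliers row where supplier_id = suppliers.id.
Then keep rows with m.qty > 178.

191 | Alice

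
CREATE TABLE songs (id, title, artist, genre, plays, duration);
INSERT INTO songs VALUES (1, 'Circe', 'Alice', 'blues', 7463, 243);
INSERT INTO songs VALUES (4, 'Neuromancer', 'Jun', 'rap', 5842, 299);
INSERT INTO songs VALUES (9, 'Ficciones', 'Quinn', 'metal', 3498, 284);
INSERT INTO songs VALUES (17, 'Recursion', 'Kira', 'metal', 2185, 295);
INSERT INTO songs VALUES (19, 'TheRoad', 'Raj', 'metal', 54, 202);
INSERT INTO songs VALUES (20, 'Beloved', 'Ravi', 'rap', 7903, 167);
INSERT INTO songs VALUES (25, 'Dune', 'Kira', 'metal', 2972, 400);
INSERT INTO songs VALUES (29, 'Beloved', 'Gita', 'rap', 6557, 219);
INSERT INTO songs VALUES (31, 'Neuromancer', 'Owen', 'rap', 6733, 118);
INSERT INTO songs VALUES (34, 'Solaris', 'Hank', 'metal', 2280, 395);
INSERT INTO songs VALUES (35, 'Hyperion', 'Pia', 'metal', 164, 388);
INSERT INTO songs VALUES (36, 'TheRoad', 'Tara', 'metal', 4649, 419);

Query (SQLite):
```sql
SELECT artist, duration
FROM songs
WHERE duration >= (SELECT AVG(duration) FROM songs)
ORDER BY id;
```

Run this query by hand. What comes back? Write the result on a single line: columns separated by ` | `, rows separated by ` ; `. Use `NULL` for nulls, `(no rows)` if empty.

Jun | 299 ; Kira | 295 ; Kira | 400 ; Hank | 395 ; Pia | 388 ; Tara | 419

Scalar subquery: AVG(duration) over all songs rows = 285.75.
Keep rows where duration >= that value.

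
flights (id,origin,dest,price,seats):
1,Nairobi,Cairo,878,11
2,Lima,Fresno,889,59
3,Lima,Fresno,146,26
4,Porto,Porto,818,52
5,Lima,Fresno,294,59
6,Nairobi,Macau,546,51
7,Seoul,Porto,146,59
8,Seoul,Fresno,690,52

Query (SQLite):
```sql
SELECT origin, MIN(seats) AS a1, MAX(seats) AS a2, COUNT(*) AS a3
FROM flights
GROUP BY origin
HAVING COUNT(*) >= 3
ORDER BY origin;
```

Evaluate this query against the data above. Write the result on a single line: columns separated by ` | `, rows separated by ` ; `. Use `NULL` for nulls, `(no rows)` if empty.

Group flights by origin.
Per group compute: MIN(seats), MAX(seats), COUNT(*).
HAVING: drop groups with fewer than 3 rows.
  Lima: ids {2, 3, 5} → MIN(seats)=26, MAX(seats)=59, COUNT(*)=3
  Nairobi: ids {1, 6} → MIN(seats)=11, MAX(seats)=51, COUNT(*)=2
  Porto: ids {4} → MIN(seats)=52, MAX(seats)=52, COUNT(*)=1
  Seoul: ids {7, 8} → MIN(seats)=52, MAX(seats)=59, COUNT(*)=2

Lima | 26 | 59 | 3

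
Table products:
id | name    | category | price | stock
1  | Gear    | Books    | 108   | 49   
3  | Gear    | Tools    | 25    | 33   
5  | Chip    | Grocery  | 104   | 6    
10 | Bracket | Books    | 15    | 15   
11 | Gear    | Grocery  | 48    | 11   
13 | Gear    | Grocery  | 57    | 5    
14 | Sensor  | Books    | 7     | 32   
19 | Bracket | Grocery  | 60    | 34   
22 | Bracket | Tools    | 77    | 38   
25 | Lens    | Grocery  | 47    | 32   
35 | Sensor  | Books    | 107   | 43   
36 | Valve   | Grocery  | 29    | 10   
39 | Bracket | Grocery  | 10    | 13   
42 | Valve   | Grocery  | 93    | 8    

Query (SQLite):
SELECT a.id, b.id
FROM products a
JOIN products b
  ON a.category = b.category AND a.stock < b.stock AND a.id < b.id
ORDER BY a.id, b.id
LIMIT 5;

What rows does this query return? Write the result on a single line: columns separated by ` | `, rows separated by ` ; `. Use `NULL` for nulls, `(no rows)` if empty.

3 | 22 ; 5 | 11 ; 5 | 19 ; 5 | 25 ; 5 | 36

Pairs (a,b) with same category, a.stock < b.stock, a.id < b.id.
category groups: Books:{1,10,14,35} Grocery:{5,11,13,19,25,36,39,42} Tools:{3,22}
Ordered by (a.id, b.id); first 5.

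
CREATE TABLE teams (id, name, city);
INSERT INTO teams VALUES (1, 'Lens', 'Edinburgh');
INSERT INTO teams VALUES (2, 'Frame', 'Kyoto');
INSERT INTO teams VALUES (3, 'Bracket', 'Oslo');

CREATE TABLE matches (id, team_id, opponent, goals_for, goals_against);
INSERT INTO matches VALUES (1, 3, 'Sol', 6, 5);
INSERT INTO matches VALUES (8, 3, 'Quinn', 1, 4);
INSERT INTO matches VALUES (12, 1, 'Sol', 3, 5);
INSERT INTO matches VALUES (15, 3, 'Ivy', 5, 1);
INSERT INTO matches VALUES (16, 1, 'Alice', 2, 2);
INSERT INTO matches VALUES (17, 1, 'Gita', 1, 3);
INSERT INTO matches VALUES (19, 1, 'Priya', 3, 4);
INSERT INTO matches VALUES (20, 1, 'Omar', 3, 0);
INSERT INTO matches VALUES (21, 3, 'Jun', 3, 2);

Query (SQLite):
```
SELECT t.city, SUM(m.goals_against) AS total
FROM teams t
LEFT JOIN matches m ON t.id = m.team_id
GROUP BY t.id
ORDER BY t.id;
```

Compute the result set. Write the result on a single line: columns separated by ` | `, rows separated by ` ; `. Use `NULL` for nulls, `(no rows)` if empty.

Edinburgh | 14 ; Kyoto | NULL ; Oslo | 12

LEFT JOIN keeps every teams row; unmatched ones get NULL for matches columns.
Group by teams.id and compute SUM(m.goals_against). SUM over an all-NULL group is NULL.
  1: ids {12, 16, 17, 19, 20} → SUM(m.goals_against)=14
  2: ids {—} → SUM(m.goals_against)=NULL
  3: ids {1, 8, 15, 21} → SUM(m.goals_against)=12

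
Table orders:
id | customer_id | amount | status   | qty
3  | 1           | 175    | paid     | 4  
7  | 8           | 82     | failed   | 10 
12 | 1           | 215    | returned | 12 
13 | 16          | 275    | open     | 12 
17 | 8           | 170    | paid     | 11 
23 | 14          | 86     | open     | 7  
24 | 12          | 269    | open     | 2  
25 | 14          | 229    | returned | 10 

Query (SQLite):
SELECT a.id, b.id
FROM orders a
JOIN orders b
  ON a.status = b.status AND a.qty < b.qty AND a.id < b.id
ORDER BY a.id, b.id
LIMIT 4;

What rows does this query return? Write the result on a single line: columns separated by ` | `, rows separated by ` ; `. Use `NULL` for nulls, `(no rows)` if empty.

3 | 17

Pairs (a,b) with same status, a.qty < b.qty, a.id < b.id.
status groups: failed:{7} open:{13,23,24} paid:{3,17} returned:{12,25}
Ordered by (a.id, b.id); first 4.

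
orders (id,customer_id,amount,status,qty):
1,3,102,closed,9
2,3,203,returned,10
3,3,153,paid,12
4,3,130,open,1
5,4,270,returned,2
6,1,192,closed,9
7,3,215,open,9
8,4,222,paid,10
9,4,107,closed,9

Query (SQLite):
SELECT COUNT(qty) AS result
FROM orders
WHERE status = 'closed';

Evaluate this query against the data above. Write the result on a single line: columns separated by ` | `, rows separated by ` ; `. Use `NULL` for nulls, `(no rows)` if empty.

Rows where status='closed' → qty values: [9, 9, 9].
COUNT(qty) counts non-NULL values → 3.

3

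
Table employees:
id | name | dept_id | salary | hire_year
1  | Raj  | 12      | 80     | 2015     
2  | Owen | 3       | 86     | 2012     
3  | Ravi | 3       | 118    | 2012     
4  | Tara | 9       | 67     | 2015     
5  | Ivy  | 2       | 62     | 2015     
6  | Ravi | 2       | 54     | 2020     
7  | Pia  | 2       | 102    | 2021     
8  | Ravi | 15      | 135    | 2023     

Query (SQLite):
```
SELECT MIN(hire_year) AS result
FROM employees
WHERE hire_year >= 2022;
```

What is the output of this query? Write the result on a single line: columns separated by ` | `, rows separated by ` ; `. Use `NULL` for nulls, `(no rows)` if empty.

Rows where hire_year >= 2022 → hire_year values: [2023].
MIN of non-NULL values = 2023.

2023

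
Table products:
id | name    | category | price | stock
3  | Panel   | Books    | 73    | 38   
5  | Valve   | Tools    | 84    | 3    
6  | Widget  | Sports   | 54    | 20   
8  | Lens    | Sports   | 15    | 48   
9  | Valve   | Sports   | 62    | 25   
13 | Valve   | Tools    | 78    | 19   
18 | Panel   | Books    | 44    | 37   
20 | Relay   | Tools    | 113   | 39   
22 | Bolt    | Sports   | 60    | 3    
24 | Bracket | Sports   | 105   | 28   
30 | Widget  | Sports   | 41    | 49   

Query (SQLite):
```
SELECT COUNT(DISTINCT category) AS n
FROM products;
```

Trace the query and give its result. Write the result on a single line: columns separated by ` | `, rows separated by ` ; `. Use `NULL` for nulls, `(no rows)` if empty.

Count distinct non-NULL category values.

3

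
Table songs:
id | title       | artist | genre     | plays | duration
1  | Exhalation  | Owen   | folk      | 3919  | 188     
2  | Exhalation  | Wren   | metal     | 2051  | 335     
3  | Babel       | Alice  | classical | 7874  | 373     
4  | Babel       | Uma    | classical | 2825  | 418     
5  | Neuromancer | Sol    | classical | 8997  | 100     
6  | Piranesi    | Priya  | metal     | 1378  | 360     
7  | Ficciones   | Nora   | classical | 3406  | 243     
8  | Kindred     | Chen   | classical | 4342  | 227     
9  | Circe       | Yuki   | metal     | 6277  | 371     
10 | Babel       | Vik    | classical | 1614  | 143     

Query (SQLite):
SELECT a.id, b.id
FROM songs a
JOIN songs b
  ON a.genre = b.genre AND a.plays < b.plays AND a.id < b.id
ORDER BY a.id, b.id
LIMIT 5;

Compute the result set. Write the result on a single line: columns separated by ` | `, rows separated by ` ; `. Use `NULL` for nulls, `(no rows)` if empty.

Pairs (a,b) with same genre, a.plays < b.plays, a.id < b.id.
genre groups: classical:{3,4,5,7,8,10} folk:{1} metal:{2,6,9}
Ordered by (a.id, b.id); first 5.

2 | 9 ; 3 | 5 ; 4 | 5 ; 4 | 7 ; 4 | 8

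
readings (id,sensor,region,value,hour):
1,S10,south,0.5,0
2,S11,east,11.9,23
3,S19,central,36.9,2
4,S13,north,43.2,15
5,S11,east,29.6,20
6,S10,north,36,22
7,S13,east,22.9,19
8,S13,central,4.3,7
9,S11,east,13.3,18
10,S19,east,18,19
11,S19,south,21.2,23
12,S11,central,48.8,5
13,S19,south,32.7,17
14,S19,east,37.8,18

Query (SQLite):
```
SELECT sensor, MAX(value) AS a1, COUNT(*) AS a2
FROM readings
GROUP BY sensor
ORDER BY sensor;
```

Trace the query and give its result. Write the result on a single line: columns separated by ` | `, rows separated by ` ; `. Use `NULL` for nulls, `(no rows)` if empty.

Group readings by sensor.
Per group compute: MAX(value), COUNT(*).
  S10: ids {1, 6} → MAX(value)=36, COUNT(*)=2
  S11: ids {2, 5, 9, 12} → MAX(value)=48.8, COUNT(*)=4
  S13: ids {4, 7, 8} → MAX(value)=43.2, COUNT(*)=3
  S19: ids {3, 10, 11, 13, 14} → MAX(value)=37.8, COUNT(*)=5

S10 | 36 | 2 ; S11 | 48.8 | 4 ; S13 | 43.2 | 3 ; S19 | 37.8 | 5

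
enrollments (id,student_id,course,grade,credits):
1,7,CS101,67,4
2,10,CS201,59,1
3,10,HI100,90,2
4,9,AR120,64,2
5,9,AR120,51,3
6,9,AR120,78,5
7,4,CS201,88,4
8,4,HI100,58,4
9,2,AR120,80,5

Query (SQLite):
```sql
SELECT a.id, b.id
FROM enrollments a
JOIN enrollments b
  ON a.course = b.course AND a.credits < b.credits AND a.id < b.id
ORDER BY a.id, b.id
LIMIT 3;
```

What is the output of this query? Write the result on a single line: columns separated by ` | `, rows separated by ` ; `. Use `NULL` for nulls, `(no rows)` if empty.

Pairs (a,b) with same course, a.credits < b.credits, a.id < b.id.
course groups: AR120:{4,5,6,9} CS101:{1} CS201:{2,7} HI100:{3,8}
Ordered by (a.id, b.id); first 3.

2 | 7 ; 3 | 8 ; 4 | 5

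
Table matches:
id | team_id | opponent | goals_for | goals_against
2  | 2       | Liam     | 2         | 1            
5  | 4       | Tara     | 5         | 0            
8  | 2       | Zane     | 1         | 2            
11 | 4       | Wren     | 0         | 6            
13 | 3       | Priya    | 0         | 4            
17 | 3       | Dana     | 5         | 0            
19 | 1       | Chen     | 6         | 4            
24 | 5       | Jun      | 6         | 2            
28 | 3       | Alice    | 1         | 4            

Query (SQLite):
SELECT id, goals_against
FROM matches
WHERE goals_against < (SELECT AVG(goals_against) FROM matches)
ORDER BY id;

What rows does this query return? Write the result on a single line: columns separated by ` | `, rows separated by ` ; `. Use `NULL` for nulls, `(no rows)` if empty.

Scalar subquery: AVG(goals_against) over all matches rows = 2.555556 (≈; comparison uses full precision).
Keep rows where goals_against < that value.

2 | 1 ; 5 | 0 ; 8 | 2 ; 17 | 0 ; 24 | 2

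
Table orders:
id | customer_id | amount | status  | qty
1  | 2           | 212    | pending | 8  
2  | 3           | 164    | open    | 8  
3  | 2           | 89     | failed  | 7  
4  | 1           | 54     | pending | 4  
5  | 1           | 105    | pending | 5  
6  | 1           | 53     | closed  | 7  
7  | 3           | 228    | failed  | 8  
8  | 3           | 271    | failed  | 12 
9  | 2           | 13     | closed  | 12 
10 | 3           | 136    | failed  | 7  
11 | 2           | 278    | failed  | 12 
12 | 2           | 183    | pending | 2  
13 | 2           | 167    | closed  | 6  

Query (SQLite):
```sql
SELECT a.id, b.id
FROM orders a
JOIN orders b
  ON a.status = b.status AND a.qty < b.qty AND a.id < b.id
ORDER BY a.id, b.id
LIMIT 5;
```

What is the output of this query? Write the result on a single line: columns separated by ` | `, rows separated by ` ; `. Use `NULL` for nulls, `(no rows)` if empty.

Pairs (a,b) with same status, a.qty < b.qty, a.id < b.id.
status groups: closed:{6,9,13} failed:{3,7,8,10,11} open:{2} pending:{1,4,5,12}
Ordered by (a.id, b.id); first 5.

3 | 7 ; 3 | 8 ; 3 | 11 ; 4 | 5 ; 6 | 9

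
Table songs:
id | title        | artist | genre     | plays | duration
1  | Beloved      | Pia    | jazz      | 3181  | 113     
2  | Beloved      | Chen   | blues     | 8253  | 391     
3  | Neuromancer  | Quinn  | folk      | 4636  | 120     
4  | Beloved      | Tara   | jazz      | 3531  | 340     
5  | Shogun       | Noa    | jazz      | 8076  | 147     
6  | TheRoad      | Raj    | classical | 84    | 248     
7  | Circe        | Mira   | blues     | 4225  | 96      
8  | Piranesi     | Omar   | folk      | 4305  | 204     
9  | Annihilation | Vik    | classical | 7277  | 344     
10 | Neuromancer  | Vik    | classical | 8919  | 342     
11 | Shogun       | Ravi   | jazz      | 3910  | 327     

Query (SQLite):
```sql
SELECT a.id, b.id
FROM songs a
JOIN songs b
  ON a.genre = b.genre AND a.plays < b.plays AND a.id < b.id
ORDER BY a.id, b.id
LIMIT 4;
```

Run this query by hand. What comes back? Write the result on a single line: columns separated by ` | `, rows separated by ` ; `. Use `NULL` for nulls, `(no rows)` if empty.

Pairs (a,b) with same genre, a.plays < b.plays, a.id < b.id.
genre groups: blues:{2,7} classical:{6,9,10} folk:{3,8} jazz:{1,4,5,11}
Ordered by (a.id, b.id); first 4.

1 | 4 ; 1 | 5 ; 1 | 11 ; 4 | 5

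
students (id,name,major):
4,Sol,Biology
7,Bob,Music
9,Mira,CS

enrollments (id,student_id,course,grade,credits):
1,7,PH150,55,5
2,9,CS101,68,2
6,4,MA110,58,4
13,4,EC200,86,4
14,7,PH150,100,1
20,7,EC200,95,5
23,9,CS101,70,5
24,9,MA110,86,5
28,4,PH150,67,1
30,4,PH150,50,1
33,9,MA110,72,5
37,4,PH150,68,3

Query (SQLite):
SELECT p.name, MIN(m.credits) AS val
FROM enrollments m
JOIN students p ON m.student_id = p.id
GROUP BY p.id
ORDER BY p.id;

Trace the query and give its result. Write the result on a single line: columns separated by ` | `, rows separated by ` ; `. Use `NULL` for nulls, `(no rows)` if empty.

Sol | 1 ; Bob | 1 ; Mira | 2

Join each enrollments row to its students via student_id.
Group joined rows by students.id; compute MIN(m.credits) per group.
  4: ids {6, 13, 28, 30, 37} → MIN(m.credits)=1
  7: ids {1, 14, 20} → MIN(m.credits)=1
  9: ids {2, 23, 24, 33} → MIN(m.credits)=2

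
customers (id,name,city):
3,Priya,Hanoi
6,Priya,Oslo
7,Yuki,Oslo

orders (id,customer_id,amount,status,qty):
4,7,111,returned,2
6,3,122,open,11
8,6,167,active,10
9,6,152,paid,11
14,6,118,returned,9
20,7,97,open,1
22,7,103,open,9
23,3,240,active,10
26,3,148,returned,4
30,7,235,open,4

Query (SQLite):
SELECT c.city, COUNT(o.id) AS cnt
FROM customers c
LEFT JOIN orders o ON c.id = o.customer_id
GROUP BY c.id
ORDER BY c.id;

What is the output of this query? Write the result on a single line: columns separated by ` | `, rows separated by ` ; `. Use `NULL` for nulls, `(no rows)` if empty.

LEFT JOIN keeps every customers row; unmatched ones get NULL for orders columns.
Group by customers.id and compute COUNT(o.id). COUNT(col) of an all-NULL group is 0.
  3: ids {6, 23, 26} → COUNT(o.id)=3
  6: ids {8, 9, 14} → COUNT(o.id)=3
  7: ids {4, 20, 22, 30} → COUNT(o.id)=4

Hanoi | 3 ; Oslo | 3 ; Oslo | 4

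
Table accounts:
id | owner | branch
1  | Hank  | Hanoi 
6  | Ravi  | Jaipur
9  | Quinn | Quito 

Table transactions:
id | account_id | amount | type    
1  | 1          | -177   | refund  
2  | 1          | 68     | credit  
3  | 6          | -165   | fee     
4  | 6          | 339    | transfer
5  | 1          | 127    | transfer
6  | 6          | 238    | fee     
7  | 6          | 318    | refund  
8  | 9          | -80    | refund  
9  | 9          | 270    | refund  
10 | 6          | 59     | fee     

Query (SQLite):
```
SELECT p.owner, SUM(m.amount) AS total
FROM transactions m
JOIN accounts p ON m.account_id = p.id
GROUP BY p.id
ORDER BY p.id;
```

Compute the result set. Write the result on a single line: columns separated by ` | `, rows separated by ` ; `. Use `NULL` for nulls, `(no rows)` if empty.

Join each transactions row to its accounts via account_id.
Group joined rows by accounts.id; compute SUM(m.amount) per group.
  1: ids {1, 2, 5} → SUM(m.amount)=18
  6: ids {3, 4, 6, 7, 10} → SUM(m.amount)=789
  9: ids {8, 9} → SUM(m.amount)=190

Hank | 18 ; Ravi | 789 ; Quinn | 190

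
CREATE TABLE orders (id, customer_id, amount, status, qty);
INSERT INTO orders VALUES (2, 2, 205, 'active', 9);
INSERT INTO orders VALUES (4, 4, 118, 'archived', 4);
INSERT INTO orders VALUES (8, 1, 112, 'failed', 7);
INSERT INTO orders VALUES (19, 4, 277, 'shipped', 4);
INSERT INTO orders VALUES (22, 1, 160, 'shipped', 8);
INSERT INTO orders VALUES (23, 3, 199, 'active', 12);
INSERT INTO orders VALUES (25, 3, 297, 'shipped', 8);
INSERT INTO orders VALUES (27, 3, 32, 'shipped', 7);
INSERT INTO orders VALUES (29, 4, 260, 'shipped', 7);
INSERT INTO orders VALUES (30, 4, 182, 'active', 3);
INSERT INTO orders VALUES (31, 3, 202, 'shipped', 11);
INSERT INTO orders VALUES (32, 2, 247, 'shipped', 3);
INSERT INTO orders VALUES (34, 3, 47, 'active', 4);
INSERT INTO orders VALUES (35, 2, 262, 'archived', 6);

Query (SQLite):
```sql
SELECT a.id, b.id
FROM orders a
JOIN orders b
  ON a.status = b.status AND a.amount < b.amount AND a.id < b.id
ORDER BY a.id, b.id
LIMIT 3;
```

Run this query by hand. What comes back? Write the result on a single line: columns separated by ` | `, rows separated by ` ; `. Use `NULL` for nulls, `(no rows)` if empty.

Pairs (a,b) with same status, a.amount < b.amount, a.id < b.id.
status groups: active:{2,23,30,34} archived:{4,35} failed:{8} shipped:{19,22,25,27,29,31,32}
Ordered by (a.id, b.id); first 3.

4 | 35 ; 19 | 25 ; 22 | 25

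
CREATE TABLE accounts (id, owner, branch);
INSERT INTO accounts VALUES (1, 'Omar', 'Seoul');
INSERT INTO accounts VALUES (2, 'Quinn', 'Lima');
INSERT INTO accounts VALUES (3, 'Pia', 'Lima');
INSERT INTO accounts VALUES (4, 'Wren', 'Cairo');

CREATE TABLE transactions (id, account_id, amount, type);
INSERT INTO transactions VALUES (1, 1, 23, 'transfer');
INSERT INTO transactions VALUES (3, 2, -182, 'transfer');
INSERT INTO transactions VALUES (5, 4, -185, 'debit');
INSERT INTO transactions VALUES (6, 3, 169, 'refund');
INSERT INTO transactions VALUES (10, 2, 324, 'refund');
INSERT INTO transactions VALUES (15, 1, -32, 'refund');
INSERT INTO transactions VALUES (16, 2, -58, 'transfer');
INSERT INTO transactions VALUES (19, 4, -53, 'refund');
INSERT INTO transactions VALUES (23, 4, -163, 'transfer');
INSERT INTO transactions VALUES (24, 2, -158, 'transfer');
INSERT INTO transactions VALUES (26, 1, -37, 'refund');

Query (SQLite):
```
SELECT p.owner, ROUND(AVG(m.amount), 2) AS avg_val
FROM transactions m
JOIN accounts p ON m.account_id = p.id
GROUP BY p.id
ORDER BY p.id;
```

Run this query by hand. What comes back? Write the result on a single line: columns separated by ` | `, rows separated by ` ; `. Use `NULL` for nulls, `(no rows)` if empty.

Join each transactions row to its accounts via account_id.
Group joined rows by accounts.id; compute ROUND(AVG(m.amount), 2) per group.
  1: ids {1, 15, 26} → ROUND(AVG(m.amount), 2)=-15.33
  2: ids {3, 10, 16, 24} → ROUND(AVG(m.amount), 2)=-18.5
  3: ids {6} → ROUND(AVG(m.amount), 2)=169
  4: ids {5, 19, 23} → ROUND(AVG(m.amount), 2)=-133.67

Omar | -15.33 ; Quinn | -18.5 ; Pia | 169 ; Wren | -133.67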